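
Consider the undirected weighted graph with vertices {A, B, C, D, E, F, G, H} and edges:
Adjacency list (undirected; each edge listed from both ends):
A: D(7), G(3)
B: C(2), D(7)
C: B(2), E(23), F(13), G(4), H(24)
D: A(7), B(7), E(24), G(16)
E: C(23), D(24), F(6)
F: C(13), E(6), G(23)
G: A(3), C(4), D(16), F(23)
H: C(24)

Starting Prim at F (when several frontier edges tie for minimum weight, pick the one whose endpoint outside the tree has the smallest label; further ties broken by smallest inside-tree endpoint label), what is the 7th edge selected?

Prim, starting at F.
Step 1: cheapest edge leaving the tree is E–F (6); add E.
Step 2: cheapest edge leaving the tree is C–F (13); add C.
Step 3: cheapest edge leaving the tree is B–C (2); add B.
Step 4: cheapest edge leaving the tree is C–G (4); add G.
Step 5: cheapest edge leaving the tree is A–G (3); add A.
Step 6: cheapest edge leaving the tree is A–D (7); add D.
Step 7: cheapest edge leaving the tree is C–H (24); add H.
The 7th edge added is C–H.

C-H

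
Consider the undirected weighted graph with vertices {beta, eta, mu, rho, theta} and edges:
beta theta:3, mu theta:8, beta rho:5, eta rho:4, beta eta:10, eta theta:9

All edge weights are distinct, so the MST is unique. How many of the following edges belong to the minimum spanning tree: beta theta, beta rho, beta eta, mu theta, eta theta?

Kruskal's algorithm — process edges by increasing weight (ties by edge label):
beta theta (3): add. Components now {mu} {rho} {eta} {beta,theta}
eta rho (4): add. Components now {mu} {eta,rho} {beta,theta}
beta rho (5): add. Components now {mu} {beta,eta,rho,theta}
mu theta (8): add. Components now {beta,eta,mu,rho,theta}
MST edge set: {beta theta, eta rho, beta rho, mu theta}.
Of the listed edges, {beta theta, beta rho, mu theta} are in the MST → 3.

3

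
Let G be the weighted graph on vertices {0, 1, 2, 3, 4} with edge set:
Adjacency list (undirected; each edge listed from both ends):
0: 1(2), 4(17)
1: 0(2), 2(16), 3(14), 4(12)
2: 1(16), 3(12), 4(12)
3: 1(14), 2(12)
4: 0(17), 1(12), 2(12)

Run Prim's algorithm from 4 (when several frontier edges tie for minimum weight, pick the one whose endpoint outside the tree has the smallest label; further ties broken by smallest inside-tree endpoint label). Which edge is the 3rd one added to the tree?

Prim, starting at 4.
Step 1: frontier [1-4 12, 2-4 12, 0-4 17] → take 1-4 (12); add 1.
Step 2: frontier [0-1 2, 1-3 14, 1-2 16, 2-4 12, 0-4 17] → take 0-1 (2); add 0.
Step 3: frontier [1-3 14, 1-2 16, 2-4 12] → take 2-4 (12); add 2.
Step 4: frontier [1-3 14, 2-3 12] → take 2-3 (12); add 3.
The 3rd edge added is 2-4.

2-4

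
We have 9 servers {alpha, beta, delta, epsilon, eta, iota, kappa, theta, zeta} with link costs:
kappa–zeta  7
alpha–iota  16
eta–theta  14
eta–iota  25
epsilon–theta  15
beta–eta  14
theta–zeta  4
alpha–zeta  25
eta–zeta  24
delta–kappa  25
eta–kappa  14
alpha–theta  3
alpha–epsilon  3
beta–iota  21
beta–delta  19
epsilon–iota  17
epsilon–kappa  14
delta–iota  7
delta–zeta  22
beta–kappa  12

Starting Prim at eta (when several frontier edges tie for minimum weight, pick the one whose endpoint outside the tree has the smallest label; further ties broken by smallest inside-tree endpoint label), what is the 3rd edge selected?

kappa-zeta

Prim's algorithm from eta:
Step 1: cheapest edge leaving the tree is beta–eta (14); add beta.
Step 2: cheapest edge leaving the tree is beta–kappa (12); add kappa.
Step 3: cheapest edge leaving the tree is kappa–zeta (7); add zeta.
Step 4: cheapest edge leaving the tree is theta–zeta (4); add theta.
Step 5: cheapest edge leaving the tree is alpha–theta (3); add alpha.
Step 6: cheapest edge leaving the tree is alpha–epsilon (3); add epsilon.
Step 7: cheapest edge leaving the tree is alpha–iota (16); add iota.
Step 8: cheapest edge leaving the tree is delta–iota (7); add delta.
The 3rd edge added is kappa–zeta.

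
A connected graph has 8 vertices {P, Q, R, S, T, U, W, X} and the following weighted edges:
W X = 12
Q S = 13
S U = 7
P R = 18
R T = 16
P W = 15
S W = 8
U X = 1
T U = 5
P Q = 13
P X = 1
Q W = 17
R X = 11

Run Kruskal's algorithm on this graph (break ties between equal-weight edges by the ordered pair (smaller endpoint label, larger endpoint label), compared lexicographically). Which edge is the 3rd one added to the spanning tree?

Kruskal's algorithm — process edges by increasing weight (ties by edge label):
P X (1): add — endpoints in different components.
U X (1): add — endpoints in different components.
T U (5): add — endpoints in different components.
S U (7): add — endpoints in different components.
S W (8): add — endpoints in different components.
R X (11): add — endpoints in different components.
W X (12): skip — W and X already connected.
P Q (13): add — endpoints in different components.
The 3rd edge added is T U.

T-U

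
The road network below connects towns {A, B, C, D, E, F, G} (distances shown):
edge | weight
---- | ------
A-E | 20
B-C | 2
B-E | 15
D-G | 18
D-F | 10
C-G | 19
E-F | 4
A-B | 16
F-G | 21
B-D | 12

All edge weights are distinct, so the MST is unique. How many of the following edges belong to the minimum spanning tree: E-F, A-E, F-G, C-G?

Kruskal: consider edges lightest-first.
B-C (2): add — endpoints in different components.
E-F (4): add — endpoints in different components.
D-F (10): add — endpoints in different components.
B-D (12): add — endpoints in different components.
B-E (15): skip — B and E already connected.
A-B (16): add — endpoints in different components.
D-G (18): add — endpoints in different components.
MST edge set: {B-C, E-F, D-F, B-D, A-B, D-G}.
Of the listed edges, {E-F} are in the MST → 1.

1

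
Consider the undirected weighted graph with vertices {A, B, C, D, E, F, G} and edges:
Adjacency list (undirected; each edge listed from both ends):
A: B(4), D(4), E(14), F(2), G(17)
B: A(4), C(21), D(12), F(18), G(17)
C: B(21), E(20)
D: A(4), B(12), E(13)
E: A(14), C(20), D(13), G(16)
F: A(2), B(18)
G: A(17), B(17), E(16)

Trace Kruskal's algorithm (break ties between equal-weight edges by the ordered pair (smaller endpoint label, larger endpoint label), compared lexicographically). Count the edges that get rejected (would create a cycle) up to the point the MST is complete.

Kruskal's algorithm — process edges by increasing weight (ties by edge label):
A—F (2): add — endpoints in different components.
A—B (4): add — endpoints in different components.
A—D (4): add — endpoints in different components.
B—D (12): skip — B and D already connected.
D—E (13): add — endpoints in different components.
A—E (14): skip — A and E already connected.
E—G (16): add — endpoints in different components.
A—G (17): skip — A and G already connected.
B—G (17): skip — B and G already connected.
B—F (18): skip — B and F already connected.
C—E (20): add — endpoints in different components.
Edges rejected before the tree was complete: 5.

5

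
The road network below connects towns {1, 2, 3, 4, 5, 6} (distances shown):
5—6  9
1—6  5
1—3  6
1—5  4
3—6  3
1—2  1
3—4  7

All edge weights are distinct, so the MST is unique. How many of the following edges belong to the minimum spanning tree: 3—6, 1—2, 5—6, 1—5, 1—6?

Sort edges by weight, then run Kruskal:
1—2 (1): add — endpoints in different components.
3—6 (3): add — endpoints in different components.
1—5 (4): add — endpoints in different components.
1—6 (5): add — endpoints in different components.
1—3 (6): skip — 1 and 3 already connected.
3—4 (7): add — endpoints in different components.
MST edge set: {1—2, 3—6, 1—5, 1—6, 3—4}.
Of the listed edges, {3—6, 1—2, 1—5, 1—6} are in the MST → 4.

4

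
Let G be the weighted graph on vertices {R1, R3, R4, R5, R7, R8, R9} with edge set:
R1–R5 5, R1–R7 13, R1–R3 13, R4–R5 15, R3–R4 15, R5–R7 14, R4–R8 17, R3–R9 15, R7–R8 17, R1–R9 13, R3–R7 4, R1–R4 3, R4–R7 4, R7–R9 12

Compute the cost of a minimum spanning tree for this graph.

45

Kruskal: consider edges lightest-first.
R1–R4 (3): add — endpoints in different components.
R3–R7 (4): add — endpoints in different components.
R4–R7 (4): add — endpoints in different components.
R1–R5 (5): add — endpoints in different components.
R7–R9 (12): add — endpoints in different components.
R1–R3 (13): skip — R1 and R3 already connected.
R1–R7 (13): skip — R1 and R7 already connected.
R1–R9 (13): skip — R1 and R9 already connected.
R5–R7 (14): skip — R7 and R5 already connected.
R3–R4 (15): skip — R4 and R3 already connected.
R3–R9 (15): skip — R9 and R3 already connected.
R4–R5 (15): skip — R4 and R5 already connected.
R4–R8 (17): add — endpoints in different components.
MST edges: R1–R4, R3–R7, R4–R7, R1–R5, R7–R9, R4–R8; total weight 3+4+4+5+12+17 = 45.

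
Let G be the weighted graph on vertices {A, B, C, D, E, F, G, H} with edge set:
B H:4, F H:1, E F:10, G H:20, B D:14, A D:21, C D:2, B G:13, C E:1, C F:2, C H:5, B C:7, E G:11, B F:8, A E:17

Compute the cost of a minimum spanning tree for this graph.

Grow the tree from C using Prim:
Step 1: cheapest edge leaving the tree is C E (1); add E.
Step 2: cheapest edge leaving the tree is C D (2); add D.
Step 3: cheapest edge leaving the tree is C F (2); add F.
Step 4: cheapest edge leaving the tree is F H (1); add H.
Step 5: cheapest edge leaving the tree is B H (4); add B.
Step 6: cheapest edge leaving the tree is E G (11); add G.
Step 7: cheapest edge leaving the tree is A E (17); add A.
MST edges: C E, C D, C F, F H, B H, E G, A E; total weight 1+2+2+1+4+11+17 = 38.

38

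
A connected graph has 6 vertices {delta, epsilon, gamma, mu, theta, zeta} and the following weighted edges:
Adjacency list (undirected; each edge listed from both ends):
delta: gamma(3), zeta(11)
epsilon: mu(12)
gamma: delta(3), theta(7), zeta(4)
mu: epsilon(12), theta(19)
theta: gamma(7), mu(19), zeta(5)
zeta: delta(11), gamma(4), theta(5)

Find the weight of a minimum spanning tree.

43

Kruskal: consider edges lightest-first.
delta gamma (3): add. Components now {mu} {theta} {delta,gamma} {epsilon} {zeta}
gamma zeta (4): add. Components now {mu} {theta} {delta,gamma,zeta} {epsilon}
theta zeta (5): add. Components now {mu} {delta,gamma,theta,zeta} {epsilon}
gamma theta (7): skip — theta and gamma already connected.
delta zeta (11): skip — delta and zeta already connected.
epsilon mu (12): add. Components now {epsilon,mu} {delta,gamma,theta,zeta}
mu theta (19): add. Components now {delta,epsilon,gamma,mu,theta,zeta}
MST edges: delta gamma, gamma zeta, theta zeta, epsilon mu, mu theta; total weight 3+4+5+12+19 = 43.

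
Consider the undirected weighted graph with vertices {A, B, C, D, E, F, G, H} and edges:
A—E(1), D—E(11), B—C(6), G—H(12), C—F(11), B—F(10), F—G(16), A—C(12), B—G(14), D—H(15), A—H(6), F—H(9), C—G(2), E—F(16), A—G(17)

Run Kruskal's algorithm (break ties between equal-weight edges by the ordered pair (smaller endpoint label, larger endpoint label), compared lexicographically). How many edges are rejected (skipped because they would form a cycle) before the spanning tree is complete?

1

Sort edges by weight, then run Kruskal:
A—E (1): add — endpoints in different components.
C—G (2): add — endpoints in different components.
A—H (6): add — endpoints in different components.
B—C (6): add — endpoints in different components.
F—H (9): add — endpoints in different components.
B—F (10): add — endpoints in different components.
C—F (11): skip — C and F already connected.
D—E (11): add — endpoints in different components.
Edges rejected before the tree was complete: 1.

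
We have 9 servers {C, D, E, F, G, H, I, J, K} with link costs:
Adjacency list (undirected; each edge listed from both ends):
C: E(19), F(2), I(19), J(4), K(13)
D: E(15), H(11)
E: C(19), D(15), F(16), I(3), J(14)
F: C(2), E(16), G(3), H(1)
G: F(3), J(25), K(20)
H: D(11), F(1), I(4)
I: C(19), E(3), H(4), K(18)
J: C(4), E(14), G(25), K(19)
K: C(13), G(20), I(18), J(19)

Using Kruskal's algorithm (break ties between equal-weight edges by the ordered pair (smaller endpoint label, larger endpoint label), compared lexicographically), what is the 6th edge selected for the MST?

Sort edges by weight, then run Kruskal:
F-H (1): add — endpoints in different components.
C-F (2): add — endpoints in different components.
E-I (3): add — endpoints in different components.
F-G (3): add — endpoints in different components.
C-J (4): add — endpoints in different components.
H-I (4): add — endpoints in different components.
D-H (11): add — endpoints in different components.
C-K (13): add — endpoints in different components.
The 6th edge added is H-I.

H-I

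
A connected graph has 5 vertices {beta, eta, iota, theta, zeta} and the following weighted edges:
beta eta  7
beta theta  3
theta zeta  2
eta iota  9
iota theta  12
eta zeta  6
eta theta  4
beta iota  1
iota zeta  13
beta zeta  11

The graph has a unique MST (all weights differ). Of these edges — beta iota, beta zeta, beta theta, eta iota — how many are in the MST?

Kruskal: consider edges lightest-first.
beta iota (1): add — endpoints in different components.
theta zeta (2): add — endpoints in different components.
beta theta (3): add — endpoints in different components.
eta theta (4): add — endpoints in different components.
MST edge set: {beta iota, theta zeta, beta theta, eta theta}.
Of the listed edges, {beta iota, beta theta} are in the MST → 2.

2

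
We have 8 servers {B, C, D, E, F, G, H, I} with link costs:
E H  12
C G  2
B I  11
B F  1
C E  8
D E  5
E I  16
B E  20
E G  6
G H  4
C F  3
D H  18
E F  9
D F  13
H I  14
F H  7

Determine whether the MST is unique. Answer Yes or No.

Yes

Sort edges by weight, then run Kruskal:
B F (1): add — endpoints in different components.
C G (2): add — endpoints in different components.
C F (3): add — endpoints in different components.
G H (4): add — endpoints in different components.
D E (5): add — endpoints in different components.
E G (6): add — endpoints in different components.
F H (7): skip — F and H already connected.
C E (8): skip — C and E already connected.
E F (9): skip — E and F already connected.
B I (11): add — endpoints in different components.
Every non-tree edge has weight strictly greater than the heaviest edge on the tree path between its endpoints, so the MST is unique.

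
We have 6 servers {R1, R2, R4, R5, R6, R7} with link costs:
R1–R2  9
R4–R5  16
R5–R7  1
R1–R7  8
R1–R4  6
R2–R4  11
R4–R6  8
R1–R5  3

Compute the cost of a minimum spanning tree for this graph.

Kruskal's algorithm — process edges by increasing weight (ties by edge label):
R5–R7 (1): add. Components now {R5,R7} {R4} {R6} {R2} {R1}
R1–R5 (3): add. Components now {R1,R5,R7} {R4} {R6} {R2}
R1–R4 (6): add. Components now {R1,R4,R5,R7} {R6} {R2}
R1–R7 (8): skip — R7 and R1 already connected.
R4–R6 (8): add. Components now {R1,R4,R5,R6,R7} {R2}
R1–R2 (9): add. Components now {R1,R2,R4,R5,R6,R7}
MST edges: R5–R7, R1–R5, R1–R4, R4–R6, R1–R2; total weight 1+3+6+8+9 = 27.

27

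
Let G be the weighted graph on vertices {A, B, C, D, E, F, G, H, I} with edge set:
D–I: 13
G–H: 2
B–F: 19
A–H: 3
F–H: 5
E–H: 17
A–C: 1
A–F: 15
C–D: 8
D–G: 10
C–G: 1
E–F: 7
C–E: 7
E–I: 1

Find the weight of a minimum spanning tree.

Grow the tree from I using Prim:
Step 1: frontier [E–I 1, D–I 13] → take E–I (1); add E.
Step 2: frontier [C–E 7, E–F 7, E–H 17, D–I 13] → take C–E (7); add C.
Step 3: frontier [A–C 1, C–G 1, C–D 8, E–F 7, E–H 17, D–I 13] → take A–C (1); add A.
Step 4: frontier [A–H 3, A–F 15, C–G 1, C–D 8, E–F 7, E–H 17, D–I 13] → take C–G (1); add G.
Step 5: frontier [A–H 3, A–F 15, C–D 8, E–F 7, E–H 17, G–H 2, D–G 10, D–I 13] → take G–H (2); add H.
Step 6: frontier [A–F 15, C–D 8, E–F 7, D–G 10, F–H 5, D–I 13] → take F–H (5); add F.
Step 7: frontier [C–D 8, B–F 19, D–G 10, D–I 13] → take C–D (8); add D.
Step 8: frontier [B–F 19] → take B–F (19); add B.
MST edges: E–I, C–E, A–C, C–G, G–H, F–H, C–D, B–F; total weight 1+7+1+1+2+5+8+19 = 44.

44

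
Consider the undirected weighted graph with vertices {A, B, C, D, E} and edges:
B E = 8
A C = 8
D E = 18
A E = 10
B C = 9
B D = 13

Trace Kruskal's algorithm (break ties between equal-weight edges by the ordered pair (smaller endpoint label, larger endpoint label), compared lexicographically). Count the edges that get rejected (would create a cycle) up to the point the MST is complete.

1

Sort edges by weight, then run Kruskal:
A C (8): add. Components now {A,C} {B} {D} {E}
B E (8): add. Components now {A,C} {B,E} {D}
B C (9): add. Components now {A,B,C,E} {D}
A E (10): skip — A and E already connected.
B D (13): add. Components now {A,B,C,D,E}
Edges rejected before the tree was complete: 1.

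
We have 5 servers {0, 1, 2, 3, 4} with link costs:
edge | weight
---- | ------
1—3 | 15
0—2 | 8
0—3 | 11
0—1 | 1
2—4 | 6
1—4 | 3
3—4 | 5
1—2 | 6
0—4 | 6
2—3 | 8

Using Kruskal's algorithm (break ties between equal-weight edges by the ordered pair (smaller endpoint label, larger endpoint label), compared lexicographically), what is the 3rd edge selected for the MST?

Kruskal: consider edges lightest-first.
0—1 (1): add — endpoints in different components.
1—4 (3): add — endpoints in different components.
3—4 (5): add — endpoints in different components.
0—4 (6): skip — 0 and 4 already connected.
1—2 (6): add — endpoints in different components.
The 3rd edge added is 3—4.

3-4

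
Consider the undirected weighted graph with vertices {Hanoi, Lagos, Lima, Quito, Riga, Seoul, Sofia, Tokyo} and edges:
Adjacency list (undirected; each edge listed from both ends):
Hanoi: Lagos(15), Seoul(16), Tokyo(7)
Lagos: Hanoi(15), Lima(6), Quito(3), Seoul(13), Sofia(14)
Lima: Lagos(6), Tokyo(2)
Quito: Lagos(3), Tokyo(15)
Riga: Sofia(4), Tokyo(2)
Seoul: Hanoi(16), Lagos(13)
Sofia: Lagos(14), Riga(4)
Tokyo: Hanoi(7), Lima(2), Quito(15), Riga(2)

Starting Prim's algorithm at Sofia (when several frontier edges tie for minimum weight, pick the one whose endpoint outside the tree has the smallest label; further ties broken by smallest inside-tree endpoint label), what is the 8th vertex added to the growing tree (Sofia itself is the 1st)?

Seoul

Prim's algorithm from Sofia:
Step 1: cheapest edge leaving the tree is Riga–Sofia (4); add Riga.
Step 2: cheapest edge leaving the tree is Riga–Tokyo (2); add Tokyo.
Step 3: cheapest edge leaving the tree is Lima–Tokyo (2); add Lima.
Step 4: cheapest edge leaving the tree is Lagos–Lima (6); add Lagos.
Step 5: cheapest edge leaving the tree is Lagos–Quito (3); add Quito.
Step 6: cheapest edge leaving the tree is Hanoi–Tokyo (7); add Hanoi.
Step 7: cheapest edge leaving the tree is Lagos–Seoul (13); add Seoul.
Vertex order: Sofia, Riga, Tokyo, Lima, Lagos, Quito, Hanoi, Seoul. The 8th vertex is Seoul.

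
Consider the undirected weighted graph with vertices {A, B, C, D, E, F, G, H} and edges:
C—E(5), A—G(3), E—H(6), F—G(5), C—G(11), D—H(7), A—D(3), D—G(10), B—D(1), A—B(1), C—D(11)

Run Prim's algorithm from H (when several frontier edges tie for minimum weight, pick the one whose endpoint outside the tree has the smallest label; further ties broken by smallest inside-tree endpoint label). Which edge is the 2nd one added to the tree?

C-E

Grow the tree from H using Prim:
Step 1: cheapest edge leaving the tree is E—H (6); add E.
Step 2: cheapest edge leaving the tree is C—E (5); add C.
Step 3: cheapest edge leaving the tree is D—H (7); add D.
Step 4: cheapest edge leaving the tree is B—D (1); add B.
Step 5: cheapest edge leaving the tree is A—B (1); add A.
Step 6: cheapest edge leaving the tree is A—G (3); add G.
Step 7: cheapest edge leaving the tree is F—G (5); add F.
The 2nd edge added is C—E.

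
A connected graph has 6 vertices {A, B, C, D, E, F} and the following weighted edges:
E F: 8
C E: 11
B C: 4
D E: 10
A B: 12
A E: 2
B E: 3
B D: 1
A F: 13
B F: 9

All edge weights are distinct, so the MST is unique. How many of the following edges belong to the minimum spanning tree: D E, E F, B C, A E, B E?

Kruskal's algorithm — process edges by increasing weight (ties by edge label):
B D (1): add — endpoints in different components.
A E (2): add — endpoints in different components.
B E (3): add — endpoints in different components.
B C (4): add — endpoints in different components.
E F (8): add — endpoints in different components.
MST edge set: {B D, A E, B E, B C, E F}.
Of the listed edges, {E F, B C, A E, B E} are in the MST → 4.

4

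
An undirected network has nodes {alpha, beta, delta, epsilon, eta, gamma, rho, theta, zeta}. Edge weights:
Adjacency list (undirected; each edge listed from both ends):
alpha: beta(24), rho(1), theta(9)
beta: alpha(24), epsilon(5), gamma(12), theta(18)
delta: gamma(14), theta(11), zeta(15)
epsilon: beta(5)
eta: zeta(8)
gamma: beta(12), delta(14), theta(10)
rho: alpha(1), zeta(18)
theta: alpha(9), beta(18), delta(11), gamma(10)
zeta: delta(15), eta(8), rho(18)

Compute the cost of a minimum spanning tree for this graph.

Prim, starting at rho.
Step 1: frontier [alpha—rho 1, rho—zeta 18] → take alpha—rho (1); add alpha.
Step 2: frontier [alpha—theta 9, alpha—beta 24, rho—zeta 18] → take alpha—theta (9); add theta.
Step 3: frontier [alpha—beta 24, rho—zeta 18, gamma—theta 10, delta—theta 11, beta—theta 18] → take gamma—theta (10); add gamma.
Step 4: frontier [alpha—beta 24, beta—gamma 12, delta—gamma 14, rho—zeta 18, delta—theta 11, beta—theta 18] → take delta—theta (11); add delta.
Step 5: frontier [alpha—beta 24, delta—zeta 15, beta—gamma 12, rho—zeta 18, beta—theta 18] → take beta—gamma (12); add beta.
Step 6: frontier [beta—epsilon 5, delta—zeta 15, rho—zeta 18] → take beta—epsilon (5); add epsilon.
Step 7: frontier [delta—zeta 15, rho—zeta 18] → take delta—zeta (15); add zeta.
Step 8: frontier [eta—zeta 8] → take eta—zeta (8); add eta.
MST edges: alpha—rho, alpha—theta, gamma—theta, delta—theta, beta—gamma, beta—epsilon, delta—zeta, eta—zeta; total weight 1+9+10+11+12+5+15+8 = 71.

71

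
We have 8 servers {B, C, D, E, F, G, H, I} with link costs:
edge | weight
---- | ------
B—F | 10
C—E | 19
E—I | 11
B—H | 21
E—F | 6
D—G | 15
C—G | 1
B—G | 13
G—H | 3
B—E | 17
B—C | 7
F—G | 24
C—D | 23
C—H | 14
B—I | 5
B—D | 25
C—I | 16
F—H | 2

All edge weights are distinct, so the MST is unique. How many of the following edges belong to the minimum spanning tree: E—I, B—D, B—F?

0

Kruskal: consider edges lightest-first.
C—G (1): add — endpoints in different components.
F—H (2): add — endpoints in different components.
G—H (3): add — endpoints in different components.
B—I (5): add — endpoints in different components.
E—F (6): add — endpoints in different components.
B—C (7): add — endpoints in different components.
B—F (10): skip — B and F already connected.
E—I (11): skip — E and I already connected.
B—G (13): skip — B and G already connected.
C—H (14): skip — C and H already connected.
D—G (15): add — endpoints in different components.
MST edge set: {C—G, F—H, G—H, B—I, E—F, B—C, D—G}.
Of the listed edges, {} are in the MST → 0.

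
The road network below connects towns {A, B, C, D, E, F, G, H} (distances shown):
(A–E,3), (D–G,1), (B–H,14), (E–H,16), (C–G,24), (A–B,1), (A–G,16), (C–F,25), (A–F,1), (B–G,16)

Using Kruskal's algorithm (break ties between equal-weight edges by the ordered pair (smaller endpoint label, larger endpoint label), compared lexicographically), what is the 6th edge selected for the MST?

Sort edges by weight, then run Kruskal:
A–B (1): add — endpoints in different components.
A–F (1): add — endpoints in different components.
D–G (1): add — endpoints in different components.
A–E (3): add — endpoints in different components.
B–H (14): add — endpoints in different components.
A–G (16): add — endpoints in different components.
B–G (16): skip — B and G already connected.
E–H (16): skip — E and H already connected.
C–G (24): add — endpoints in different components.
The 6th edge added is A–G.

A-G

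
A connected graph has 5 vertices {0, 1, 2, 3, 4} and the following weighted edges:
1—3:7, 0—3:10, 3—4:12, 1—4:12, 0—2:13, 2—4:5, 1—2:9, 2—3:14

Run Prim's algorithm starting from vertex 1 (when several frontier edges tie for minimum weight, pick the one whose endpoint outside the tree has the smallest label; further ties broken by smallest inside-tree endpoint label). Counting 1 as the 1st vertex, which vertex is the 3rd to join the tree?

2

Prim, starting at 1.
Step 1: frontier [1—3 7, 1—2 9, 1—4 12] → take 1—3 (7); add 3.
Step 2: frontier [1—2 9, 1—4 12, 0—3 10, 3—4 12, 2—3 14] → take 1—2 (9); add 2.
Step 3: frontier [1—4 12, 2—4 5, 0—2 13, 0—3 10, 3—4 12] → take 2—4 (5); add 4.
Step 4: frontier [0—2 13, 0—3 10] → take 0—3 (10); add 0.
Vertex order: 1, 3, 2, 4, 0. The 3rd vertex is 2.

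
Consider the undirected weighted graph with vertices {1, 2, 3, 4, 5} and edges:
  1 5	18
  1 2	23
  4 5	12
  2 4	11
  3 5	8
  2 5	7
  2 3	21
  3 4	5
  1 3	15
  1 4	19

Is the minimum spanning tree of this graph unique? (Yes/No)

Yes

Sort edges by weight, then run Kruskal:
3 4 (5): add — endpoints in different components.
2 5 (7): add — endpoints in different components.
3 5 (8): add — endpoints in different components.
2 4 (11): skip — 2 and 4 already connected.
4 5 (12): skip — 4 and 5 already connected.
1 3 (15): add — endpoints in different components.
Every non-tree edge has weight strictly greater than the heaviest edge on the tree path between its endpoints, so the MST is unique.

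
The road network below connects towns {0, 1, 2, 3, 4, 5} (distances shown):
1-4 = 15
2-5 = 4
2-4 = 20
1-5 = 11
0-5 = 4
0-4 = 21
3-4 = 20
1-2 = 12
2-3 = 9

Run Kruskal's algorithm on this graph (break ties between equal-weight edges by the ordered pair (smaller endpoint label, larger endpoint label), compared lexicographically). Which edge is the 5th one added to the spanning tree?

Sort edges by weight, then run Kruskal:
0-5 (4): add. Components now {0,5} {1} {2} {3} {4}
2-5 (4): add. Components now {0,2,5} {1} {3} {4}
2-3 (9): add. Components now {0,2,3,5} {1} {4}
1-5 (11): add. Components now {0,1,2,3,5} {4}
1-2 (12): skip — 1 and 2 already connected.
1-4 (15): add. Components now {0,1,2,3,4,5}
The 5th edge added is 1-4.

1-4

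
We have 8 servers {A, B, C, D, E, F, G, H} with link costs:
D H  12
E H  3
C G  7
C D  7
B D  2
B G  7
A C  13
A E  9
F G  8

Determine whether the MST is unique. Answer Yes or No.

Sort edges by weight, then run Kruskal:
B D (2): add — endpoints in different components.
E H (3): add — endpoints in different components.
B G (7): add — endpoints in different components.
C D (7): add — endpoints in different components.
C G (7): skip — C and G already connected.
F G (8): add — endpoints in different components.
A E (9): add — endpoints in different components.
D H (12): add — endpoints in different components.
Non-tree edge C G has weight 7, equal to the heaviest edge on its tree cycle — swapping gives another MST of the same weight. Not unique.

No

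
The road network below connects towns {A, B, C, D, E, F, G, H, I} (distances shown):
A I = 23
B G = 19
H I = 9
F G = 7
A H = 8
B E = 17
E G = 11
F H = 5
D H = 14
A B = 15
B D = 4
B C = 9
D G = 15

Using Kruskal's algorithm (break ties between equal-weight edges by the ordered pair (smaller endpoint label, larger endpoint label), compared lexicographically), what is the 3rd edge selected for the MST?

Sort edges by weight, then run Kruskal:
B D (4): add — endpoints in different components.
F H (5): add — endpoints in different components.
F G (7): add — endpoints in different components.
A H (8): add — endpoints in different components.
B C (9): add — endpoints in different components.
H I (9): add — endpoints in different components.
E G (11): add — endpoints in different components.
D H (14): add — endpoints in different components.
The 3rd edge added is F G.

F-G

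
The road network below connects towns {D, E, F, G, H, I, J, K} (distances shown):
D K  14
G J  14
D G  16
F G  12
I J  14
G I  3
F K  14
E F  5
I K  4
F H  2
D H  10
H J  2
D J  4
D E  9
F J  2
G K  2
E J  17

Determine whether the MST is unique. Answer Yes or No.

No

Kruskal: consider edges lightest-first.
F H (2): add — endpoints in different components.
F J (2): add — endpoints in different components.
G K (2): add — endpoints in different components.
H J (2): skip — H and J already connected.
G I (3): add — endpoints in different components.
D J (4): add — endpoints in different components.
I K (4): skip — I and K already connected.
E F (5): add — endpoints in different components.
D E (9): skip — D and E already connected.
D H (10): skip — D and H already connected.
F G (12): add — endpoints in different components.
Non-tree edge H J has weight 2, equal to the heaviest edge on its tree cycle — swapping gives another MST of the same weight. Not unique.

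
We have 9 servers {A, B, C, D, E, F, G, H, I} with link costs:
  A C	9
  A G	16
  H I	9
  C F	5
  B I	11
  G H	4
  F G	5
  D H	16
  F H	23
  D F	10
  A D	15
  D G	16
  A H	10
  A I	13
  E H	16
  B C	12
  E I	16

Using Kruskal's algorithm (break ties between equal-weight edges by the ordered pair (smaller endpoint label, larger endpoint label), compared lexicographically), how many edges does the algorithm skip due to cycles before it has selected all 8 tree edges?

Kruskal: consider edges lightest-first.
G H (4): add — endpoints in different components.
C F (5): add — endpoints in different components.
F G (5): add — endpoints in different components.
A C (9): add — endpoints in different components.
H I (9): add — endpoints in different components.
A H (10): skip — A and H already connected.
D F (10): add — endpoints in different components.
B I (11): add — endpoints in different components.
B C (12): skip — B and C already connected.
A I (13): skip — A and I already connected.
A D (15): skip — A and D already connected.
A G (16): skip — A and G already connected.
D G (16): skip — D and G already connected.
D H (16): skip — D and H already connected.
E H (16): add — endpoints in different components.
Edges rejected before the tree was complete: 7.

7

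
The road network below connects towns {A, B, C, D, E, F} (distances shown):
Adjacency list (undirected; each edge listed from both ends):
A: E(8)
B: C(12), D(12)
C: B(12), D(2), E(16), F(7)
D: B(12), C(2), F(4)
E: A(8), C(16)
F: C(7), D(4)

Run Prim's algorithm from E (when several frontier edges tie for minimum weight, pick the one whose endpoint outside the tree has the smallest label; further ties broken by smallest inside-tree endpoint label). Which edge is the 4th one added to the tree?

Prim's algorithm from E:
Step 1: cheapest edge leaving the tree is A–E (8); add A.
Step 2: cheapest edge leaving the tree is C–E (16); add C.
Step 3: cheapest edge leaving the tree is C–D (2); add D.
Step 4: cheapest edge leaving the tree is D–F (4); add F.
Step 5: cheapest edge leaving the tree is B–C (12); add B.
The 4th edge added is D–F.

D-F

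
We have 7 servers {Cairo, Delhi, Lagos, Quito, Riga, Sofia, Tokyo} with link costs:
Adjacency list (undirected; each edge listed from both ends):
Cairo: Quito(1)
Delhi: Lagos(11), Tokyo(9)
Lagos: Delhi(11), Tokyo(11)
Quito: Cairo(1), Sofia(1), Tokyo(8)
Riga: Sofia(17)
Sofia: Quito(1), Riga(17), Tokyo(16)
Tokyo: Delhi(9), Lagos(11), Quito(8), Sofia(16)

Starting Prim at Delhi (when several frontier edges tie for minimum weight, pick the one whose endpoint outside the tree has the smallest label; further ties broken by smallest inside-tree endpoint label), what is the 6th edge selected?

Riga-Sofia

Prim, starting at Delhi.
Step 1: frontier [Delhi Tokyo 9, Delhi Lagos 11] → take Delhi Tokyo (9); add Tokyo.
Step 2: frontier [Delhi Lagos 11, Quito Tokyo 8, Lagos Tokyo 11, Sofia Tokyo 16] → take Quito Tokyo (8); add Quito.
Step 3: frontier [Delhi Lagos 11, Cairo Quito 1, Quito Sofia 1, Lagos Tokyo 11, Sofia Tokyo 16] → take Cairo Quito (1); add Cairo.
Step 4: frontier [Delhi Lagos 11, Quito Sofia 1, Lagos Tokyo 11, Sofia Tokyo 16] → take Quito Sofia (1); add Sofia.
Step 5: frontier [Delhi Lagos 11, Riga Sofia 17, Lagos Tokyo 11] → take Delhi Lagos (11); add Lagos.
Step 6: frontier [Riga Sofia 17] → take Riga Sofia (17); add Riga.
The 6th edge added is Riga Sofia.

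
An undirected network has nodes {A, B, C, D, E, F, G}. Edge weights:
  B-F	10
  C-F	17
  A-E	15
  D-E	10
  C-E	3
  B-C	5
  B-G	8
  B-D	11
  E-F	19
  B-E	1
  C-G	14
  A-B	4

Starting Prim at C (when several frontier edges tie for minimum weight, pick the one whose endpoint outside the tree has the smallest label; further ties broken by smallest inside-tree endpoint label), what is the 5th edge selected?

D-E

Grow the tree from C using Prim:
Step 1: cheapest edge leaving the tree is C-E (3); add E.
Step 2: cheapest edge leaving the tree is B-E (1); add B.
Step 3: cheapest edge leaving the tree is A-B (4); add A.
Step 4: cheapest edge leaving the tree is B-G (8); add G.
Step 5: cheapest edge leaving the tree is D-E (10); add D.
Step 6: cheapest edge leaving the tree is B-F (10); add F.
The 5th edge added is D-E.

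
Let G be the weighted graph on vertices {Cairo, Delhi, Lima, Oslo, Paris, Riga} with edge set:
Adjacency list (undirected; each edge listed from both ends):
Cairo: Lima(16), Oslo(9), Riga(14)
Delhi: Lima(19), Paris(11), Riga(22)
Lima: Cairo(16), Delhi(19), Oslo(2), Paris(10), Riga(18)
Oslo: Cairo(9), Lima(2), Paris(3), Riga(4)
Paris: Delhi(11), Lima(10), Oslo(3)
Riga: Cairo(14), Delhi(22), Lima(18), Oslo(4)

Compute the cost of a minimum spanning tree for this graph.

29

Kruskal's algorithm — process edges by increasing weight (ties by edge label):
Lima—Oslo (2): add. Components now {Delhi} {Cairo} {Lima,Oslo} {Riga} {Paris}
Oslo—Paris (3): add. Components now {Delhi} {Cairo} {Lima,Oslo,Paris} {Riga}
Oslo—Riga (4): add. Components now {Delhi} {Cairo} {Lima,Oslo,Paris,Riga}
Cairo—Oslo (9): add. Components now {Delhi} {Cairo,Lima,Oslo,Paris,Riga}
Lima—Paris (10): skip — Lima and Paris already connected.
Delhi—Paris (11): add. Components now {Cairo,Delhi,Lima,Oslo,Paris,Riga}
MST edges: Lima—Oslo, Oslo—Paris, Oslo—Riga, Cairo—Oslo, Delhi—Paris; total weight 2+3+4+9+11 = 29.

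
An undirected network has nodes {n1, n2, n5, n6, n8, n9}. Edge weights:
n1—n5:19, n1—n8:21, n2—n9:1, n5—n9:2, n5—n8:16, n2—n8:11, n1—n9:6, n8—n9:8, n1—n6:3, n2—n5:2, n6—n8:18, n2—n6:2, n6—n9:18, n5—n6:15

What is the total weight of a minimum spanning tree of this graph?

16

Sort edges by weight, then run Kruskal:
n2—n9 (1): add. Components now {n1} {n2,n9} {n5} {n8} {n6}
n2—n5 (2): add. Components now {n1} {n2,n5,n9} {n8} {n6}
n2—n6 (2): add. Components now {n1} {n2,n5,n6,n9} {n8}
n5—n9 (2): skip — n5 and n9 already connected.
n1—n6 (3): add. Components now {n1,n2,n5,n6,n9} {n8}
n1—n9 (6): skip — n1 and n9 already connected.
n8—n9 (8): add. Components now {n1,n2,n5,n6,n8,n9}
MST edges: n2—n9, n2—n5, n2—n6, n1—n6, n8—n9; total weight 1+2+2+3+8 = 16.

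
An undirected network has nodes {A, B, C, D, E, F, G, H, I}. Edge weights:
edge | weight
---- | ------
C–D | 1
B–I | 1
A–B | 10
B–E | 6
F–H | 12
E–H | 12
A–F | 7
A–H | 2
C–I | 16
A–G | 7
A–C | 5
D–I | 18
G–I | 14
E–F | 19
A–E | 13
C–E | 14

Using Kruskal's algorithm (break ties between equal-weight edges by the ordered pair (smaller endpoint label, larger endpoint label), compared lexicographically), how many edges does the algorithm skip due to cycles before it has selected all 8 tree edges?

0

Kruskal: consider edges lightest-first.
B–I (1): add — endpoints in different components.
C–D (1): add — endpoints in different components.
A–H (2): add — endpoints in different components.
A–C (5): add — endpoints in different components.
B–E (6): add — endpoints in different components.
A–F (7): add — endpoints in different components.
A–G (7): add — endpoints in different components.
A–B (10): add — endpoints in different components.
Edges rejected before the tree was complete: 0.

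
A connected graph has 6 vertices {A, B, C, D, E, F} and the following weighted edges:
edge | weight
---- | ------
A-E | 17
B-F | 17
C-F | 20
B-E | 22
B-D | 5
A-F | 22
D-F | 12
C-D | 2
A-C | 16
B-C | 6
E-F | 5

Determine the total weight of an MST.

40

Kruskal: consider edges lightest-first.
C-D (2): add — endpoints in different components.
B-D (5): add — endpoints in different components.
E-F (5): add — endpoints in different components.
B-C (6): skip — B and C already connected.
D-F (12): add — endpoints in different components.
A-C (16): add — endpoints in different components.
MST edges: C-D, B-D, E-F, D-F, A-C; total weight 2+5+5+12+16 = 40.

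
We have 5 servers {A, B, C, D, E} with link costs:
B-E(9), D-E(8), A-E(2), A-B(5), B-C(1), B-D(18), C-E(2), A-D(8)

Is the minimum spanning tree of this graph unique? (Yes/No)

No

Sort edges by weight, then run Kruskal:
B-C (1): add — endpoints in different components.
A-E (2): add — endpoints in different components.
C-E (2): add — endpoints in different components.
A-B (5): skip — A and B already connected.
A-D (8): add — endpoints in different components.
Non-tree edge D-E has weight 8, equal to the heaviest edge on its tree cycle — swapping gives another MST of the same weight. Not unique.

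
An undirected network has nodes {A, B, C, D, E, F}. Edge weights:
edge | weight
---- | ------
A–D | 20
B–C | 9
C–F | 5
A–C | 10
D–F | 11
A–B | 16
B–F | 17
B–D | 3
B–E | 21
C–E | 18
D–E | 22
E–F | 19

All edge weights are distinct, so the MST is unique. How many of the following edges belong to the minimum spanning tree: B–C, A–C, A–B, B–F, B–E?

Sort edges by weight, then run Kruskal:
B–D (3): add — endpoints in different components.
C–F (5): add — endpoints in different components.
B–C (9): add — endpoints in different components.
A–C (10): add — endpoints in different components.
D–F (11): skip — D and F already connected.
A–B (16): skip — A and B already connected.
B–F (17): skip — B and F already connected.
C–E (18): add — endpoints in different components.
MST edge set: {B–D, C–F, B–C, A–C, C–E}.
Of the listed edges, {B–C, A–C} are in the MST → 2.

2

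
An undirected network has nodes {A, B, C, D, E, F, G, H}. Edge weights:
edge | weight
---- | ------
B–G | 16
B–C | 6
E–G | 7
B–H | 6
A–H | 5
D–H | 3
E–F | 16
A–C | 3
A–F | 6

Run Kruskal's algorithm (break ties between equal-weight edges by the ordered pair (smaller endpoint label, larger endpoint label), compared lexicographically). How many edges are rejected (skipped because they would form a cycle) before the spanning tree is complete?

Sort edges by weight, then run Kruskal:
A–C (3): add — endpoints in different components.
D–H (3): add — endpoints in different components.
A–H (5): add — endpoints in different components.
A–F (6): add — endpoints in different components.
B–C (6): add — endpoints in different components.
B–H (6): skip — B and H already connected.
E–G (7): add — endpoints in different components.
B–G (16): add — endpoints in different components.
Edges rejected before the tree was complete: 1.

1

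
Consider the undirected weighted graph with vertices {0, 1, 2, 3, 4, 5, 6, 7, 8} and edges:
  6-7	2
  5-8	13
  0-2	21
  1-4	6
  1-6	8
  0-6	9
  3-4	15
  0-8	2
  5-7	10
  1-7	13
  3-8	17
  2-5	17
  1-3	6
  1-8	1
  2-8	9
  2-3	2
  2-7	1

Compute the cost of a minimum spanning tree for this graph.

Grow the tree from 0 using Prim:
Step 1: cheapest edge leaving the tree is 0-8 (2); add 8.
Step 2: cheapest edge leaving the tree is 1-8 (1); add 1.
Step 3: cheapest edge leaving the tree is 1-3 (6); add 3.
Step 4: cheapest edge leaving the tree is 2-3 (2); add 2.
Step 5: cheapest edge leaving the tree is 2-7 (1); add 7.
Step 6: cheapest edge leaving the tree is 6-7 (2); add 6.
Step 7: cheapest edge leaving the tree is 1-4 (6); add 4.
Step 8: cheapest edge leaving the tree is 5-7 (10); add 5.
MST edges: 0-8, 1-8, 1-3, 2-3, 2-7, 6-7, 1-4, 5-7; total weight 2+1+6+2+1+2+6+10 = 30.

30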